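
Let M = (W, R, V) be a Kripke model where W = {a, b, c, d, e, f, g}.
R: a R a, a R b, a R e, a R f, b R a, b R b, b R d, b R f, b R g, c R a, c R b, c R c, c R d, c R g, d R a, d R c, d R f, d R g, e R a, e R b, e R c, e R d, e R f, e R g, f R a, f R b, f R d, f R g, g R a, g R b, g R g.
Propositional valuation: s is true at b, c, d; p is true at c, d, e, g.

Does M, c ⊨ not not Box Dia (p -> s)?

At c: not Box Dia (p -> s) is false, so not not Box Dia (p -> s) is true.
  At c: Box Dia (p -> s) is true, so not Box Dia (p -> s) is false.
    At c: Box Dia (p -> s) requires Dia (p -> s) at every successor {a, b, c, d, g}.
      At a: Dia (p -> s) is true.
      At b: Dia (p -> s) is true.
      At c: Dia (p -> s) is true.
      At d: Dia (p -> s) is true.
      At g: Dia (p -> s) is true.
    So Box Dia (p -> s) is true at c.

Yes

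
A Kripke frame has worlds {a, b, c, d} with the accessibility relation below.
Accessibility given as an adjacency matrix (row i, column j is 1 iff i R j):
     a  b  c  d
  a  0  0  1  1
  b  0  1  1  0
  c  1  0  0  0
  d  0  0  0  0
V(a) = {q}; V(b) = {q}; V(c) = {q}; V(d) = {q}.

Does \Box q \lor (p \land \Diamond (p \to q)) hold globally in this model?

Let φ = \Box q \lor (p \land \Diamond (p \to q)). Evaluate φ at each world:
  a (successors {c, d}): φ is true.
  b (successors {b, c}): φ is true.
  c (successors {a}): φ is true.
  d (successors ∅): φ is true.
For instance, at a:
  At a: \Box q is true, p \land \Diamond (p \to q) is false, so \Box q \lor (p \land \Diamond (p \to q)) is true.
    At a: \Box q requires q at every successor {c, d}.
      At c: q is true.
      At d: q is true.
    So \Box q is true at a.
    At a: p is false, \Diamond (p \to q) is true, so p \land \Diamond (p \to q) is false.
      At a: \Diamond (p \to q) requires p \to q at some successor in {c, d}.
        p \to q holds at c, so \Diamond (p \to q) is true at a.

Yes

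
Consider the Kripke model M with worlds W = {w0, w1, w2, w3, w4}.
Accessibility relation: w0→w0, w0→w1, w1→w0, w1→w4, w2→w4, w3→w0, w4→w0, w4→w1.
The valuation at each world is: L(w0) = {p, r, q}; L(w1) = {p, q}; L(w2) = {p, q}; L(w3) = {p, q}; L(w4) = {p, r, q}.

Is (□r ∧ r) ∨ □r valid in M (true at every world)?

No

Recall that □ψ holds at a world iff ψ holds at every accessible world, and ◇ψ holds iff ψ holds at some accessible world.
Let φ = (□r ∧ r) ∨ □r. Evaluate φ at each world:
  w0 (successors {w0, w1}): φ is false.
  w1 (successors {w0, w4}): φ is true.
  w2 (successors {w4}): φ is true.
  w3 (successors {w0}): φ is true.
  w4 (successors {w0, w1}): φ is false.
Detail at w0 (counterexample):
  At w0: □r ∧ r is false, □r is false, so (□r ∧ r) ∨ □r is false.
    At w0: □r is false, r is true, so □r ∧ r is false.
      At w0: □r requires r at every successor {w0, w1}.
        r fails at w1, so □r is false at w0.
    At w0: □r requires r at every successor {w0, w1}.
      r fails at w1, so □r is false at w0.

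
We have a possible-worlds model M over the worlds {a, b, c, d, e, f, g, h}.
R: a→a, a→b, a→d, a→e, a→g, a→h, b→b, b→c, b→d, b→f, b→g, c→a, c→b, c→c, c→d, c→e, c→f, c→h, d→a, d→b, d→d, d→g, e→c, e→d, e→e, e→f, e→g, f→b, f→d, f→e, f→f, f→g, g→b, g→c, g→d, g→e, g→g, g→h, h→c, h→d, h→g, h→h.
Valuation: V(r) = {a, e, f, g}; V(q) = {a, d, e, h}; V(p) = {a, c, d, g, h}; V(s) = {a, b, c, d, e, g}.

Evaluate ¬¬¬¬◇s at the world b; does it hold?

At b: ¬¬¬◇s is false, so ¬¬¬¬◇s is true.
  At b: ¬¬◇s is true, so ¬¬¬◇s is false.
    At b: ¬◇s is false, so ¬¬◇s is true.
      At b: ◇s is true, so ¬◇s is false.

Yes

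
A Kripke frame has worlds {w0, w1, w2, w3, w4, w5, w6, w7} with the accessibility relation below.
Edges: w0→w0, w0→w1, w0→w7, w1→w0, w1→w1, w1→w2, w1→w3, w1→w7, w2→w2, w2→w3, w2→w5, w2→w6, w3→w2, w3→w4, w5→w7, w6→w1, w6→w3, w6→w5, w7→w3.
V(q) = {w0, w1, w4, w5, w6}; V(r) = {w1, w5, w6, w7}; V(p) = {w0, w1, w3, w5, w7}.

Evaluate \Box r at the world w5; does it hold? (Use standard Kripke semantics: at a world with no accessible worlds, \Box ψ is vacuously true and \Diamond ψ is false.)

Recall that \Box ψ holds at a world iff ψ holds at every accessible world, and \Diamond ψ holds iff ψ holds at some accessible world.
At w5: \Box r requires r at every successor {w7}.
  At w7: r is true.
So \Box r is true at w5.

Yes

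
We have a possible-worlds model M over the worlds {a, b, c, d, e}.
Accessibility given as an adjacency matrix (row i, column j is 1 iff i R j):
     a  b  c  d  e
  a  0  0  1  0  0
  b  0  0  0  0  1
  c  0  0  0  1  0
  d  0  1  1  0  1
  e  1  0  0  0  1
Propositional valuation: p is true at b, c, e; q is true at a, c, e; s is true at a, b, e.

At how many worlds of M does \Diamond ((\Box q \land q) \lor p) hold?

Recall that \Box ψ holds at a world iff ψ holds at every accessible world, and \Diamond ψ holds iff ψ holds at some accessible world.
Let φ = \Diamond ((\Box q \land q) \lor p). Evaluate φ at each world:
  a (successors {c}): φ is true.
  b (successors {e}): φ is true.
  c (successors {d}): φ is false.
  d (successors {b, c, e}): φ is true.
  e (successors {a, e}): φ is true.
For instance, at e:
  At e: \Diamond ((\Box q \land q) \lor p) requires (\Box q \land q) \lor p at some successor in {a, e}.
    (\Box q \land q) \lor p holds at a, so \Diamond ((\Box q \land q) \lor p) is true at e.
      At a: \Box q \land q is true, p is false, so (\Box q \land q) \lor p is true.
Satisfying worlds: {a, b, d, e}

4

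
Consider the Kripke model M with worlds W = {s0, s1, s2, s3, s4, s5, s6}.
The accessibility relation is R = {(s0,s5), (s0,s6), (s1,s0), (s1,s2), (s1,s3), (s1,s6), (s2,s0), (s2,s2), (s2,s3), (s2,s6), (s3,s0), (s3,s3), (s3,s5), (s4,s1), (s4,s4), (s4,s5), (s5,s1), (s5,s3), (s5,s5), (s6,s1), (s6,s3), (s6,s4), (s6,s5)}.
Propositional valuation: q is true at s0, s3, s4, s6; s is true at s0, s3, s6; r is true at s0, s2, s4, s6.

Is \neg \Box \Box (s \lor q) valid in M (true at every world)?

Yes

Recall that \Box ψ holds at a world iff ψ holds at every accessible world, and \Diamond ψ holds iff ψ holds at some accessible world.
Let φ = \neg \Box \Box (s \lor q). Evaluate φ at each world:
  s0 (successors {s5, s6}): φ is true.
  s1 (successors {s0, s2, s3, s6}): φ is true.
  s2 (successors {s0, s2, s3, s6}): φ is true.
  s3 (successors {s0, s3, s5}): φ is true.
  s4 (successors {s1, s4, s5}): φ is true.
  s5 (successors {s1, s3, s5}): φ is true.
  s6 (successors {s1, s3, s4, s5}): φ is true.
For instance, at s0:
  At s0: \Box \Box (s \lor q) is false, so \neg \Box \Box (s \lor q) is true.
    At s0: \Box \Box (s \lor q) requires \Box (s \lor q) at every successor {s5, s6}.
      \Box (s \lor q) fails at s5, so \Box \Box (s \lor q) is false at s0.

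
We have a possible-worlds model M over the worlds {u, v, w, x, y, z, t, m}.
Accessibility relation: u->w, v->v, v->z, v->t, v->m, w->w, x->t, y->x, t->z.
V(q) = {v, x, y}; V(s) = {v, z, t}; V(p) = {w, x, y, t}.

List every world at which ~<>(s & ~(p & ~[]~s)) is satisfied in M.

Let φ = ~<>(s & ~(p & ~[]~s)). Evaluate φ at each world:
  u (successors {w}): φ is true.
  v (successors {v, z, t, m}): φ is false.
  w (successors {w}): φ is true.
  x (successors {t}): φ is true.
  y (successors {x}): φ is true.
  z (successors ∅): φ is true.
  t (successors {z}): φ is false.
  m (successors ∅): φ is true.
For instance, at v:
  At v: <>(s & ~(p & ~[]~s)) is true, so ~<>(s & ~(p & ~[]~s)) is false.
    At v: <>(s & ~(p & ~[]~s)) requires s & ~(p & ~[]~s) at some successor in {v, z, t, m}.
      s & ~(p & ~[]~s) holds at v, so <>(s & ~(p & ~[]~s)) is true at v.
Satisfying worlds: {u, w, x, y, z, m}

u, w, x, y, z, m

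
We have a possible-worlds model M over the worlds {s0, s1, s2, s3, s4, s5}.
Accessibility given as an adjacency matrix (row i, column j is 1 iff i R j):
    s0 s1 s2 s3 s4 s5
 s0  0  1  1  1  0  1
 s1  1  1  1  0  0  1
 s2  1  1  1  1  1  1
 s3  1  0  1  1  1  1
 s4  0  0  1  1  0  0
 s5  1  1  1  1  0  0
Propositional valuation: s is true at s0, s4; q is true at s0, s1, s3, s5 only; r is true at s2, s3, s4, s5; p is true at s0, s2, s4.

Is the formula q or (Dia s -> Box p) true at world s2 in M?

No

At s2: q is false, Dia s -> Box p is false, so q or (Dia s -> Box p) is false.
  At s2: Dia s is true, Box p is false, so Dia s -> Box p is false.
    At s2: Dia s requires s at some successor in {s0, s1, s2, s3, s4, s5}.
      s holds at s0, so Dia s is true at s2.
    At s2: Box p requires p at every successor {s0, s1, s2, s3, s4, s5}.
      p fails at s1, so Box p is false at s2.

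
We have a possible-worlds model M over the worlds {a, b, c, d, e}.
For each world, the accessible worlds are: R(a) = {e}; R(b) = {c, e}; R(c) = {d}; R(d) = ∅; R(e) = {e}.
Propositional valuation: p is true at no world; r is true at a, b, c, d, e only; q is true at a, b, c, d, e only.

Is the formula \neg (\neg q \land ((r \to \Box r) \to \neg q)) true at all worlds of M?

Yes

Recall that \Box ψ holds at a world iff ψ holds at every accessible world, and \Diamond ψ holds iff ψ holds at some accessible world.
Let φ = \neg (\neg q \land ((r \to \Box r) \to \neg q)). Evaluate φ at each world:
  a (successors {e}): φ is true.
  b (successors {c, e}): φ is true.
  c (successors {d}): φ is true.
  d (successors ∅): φ is true.
  e (successors {e}): φ is true.
For instance, at e:
  At e: \neg q \land ((r \to \Box r) \to \neg q) is false, so \neg (\neg q \land ((r \to \Box r) \to \neg q)) is true.
    At e: \neg q is false, (r \to \Box r) \to \neg q is false, so \neg q \land ((r \to \Box r) \to \neg q) is false.
      At e: r \to \Box r is true, \neg q is false, so (r \to \Box r) \to \neg q is false.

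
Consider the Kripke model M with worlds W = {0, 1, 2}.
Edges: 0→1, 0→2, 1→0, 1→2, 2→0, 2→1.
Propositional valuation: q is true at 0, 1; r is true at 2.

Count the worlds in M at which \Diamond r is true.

2

Recall that \Diamond ψ holds at a world iff ψ holds at some accessible world.
Let φ = \Diamond r. Evaluate φ at each world:
  0 (successors {1, 2}): φ is true.
  1 (successors {0, 2}): φ is true.
  2 (successors {0, 1}): φ is false.
For instance, at 1:
  At 1: \Diamond r requires r at some successor in {0, 2}.
    r holds at 2, so \Diamond r is true at 1.
Satisfying worlds: {0, 1}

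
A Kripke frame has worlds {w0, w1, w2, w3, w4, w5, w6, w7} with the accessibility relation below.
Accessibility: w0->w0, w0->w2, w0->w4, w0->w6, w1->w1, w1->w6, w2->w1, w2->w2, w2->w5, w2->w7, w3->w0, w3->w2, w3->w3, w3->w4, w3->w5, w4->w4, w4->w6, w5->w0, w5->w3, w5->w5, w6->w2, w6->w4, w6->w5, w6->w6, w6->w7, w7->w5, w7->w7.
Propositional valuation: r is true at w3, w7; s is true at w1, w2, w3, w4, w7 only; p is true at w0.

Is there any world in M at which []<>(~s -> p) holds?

Let φ = []<>(~s -> p). Evaluate φ at each world:
  w0 (successors {w0, w2, w4, w6}): φ is true.
  w1 (successors {w1, w6}): φ is true.
  w2 (successors {w1, w2, w5, w7}): φ is true.
  w3 (successors {w0, w2, w3, w4, w5}): φ is true.
  w4 (successors {w4, w6}): φ is true.
  w5 (successors {w0, w3, w5}): φ is true.
  w6 (successors {w2, w4, w5, w6, w7}): φ is true.
  w7 (successors {w5, w7}): φ is true.
Detail at w0 (witness):
  At w0: []<>(~s -> p) requires <>(~s -> p) at every successor {w0, w2, w4, w6}.
    At w0: <>(~s -> p) is true.
    At w2: <>(~s -> p) is true.
    At w4: <>(~s -> p) is true.
    At w6: <>(~s -> p) is true.
  So []<>(~s -> p) is true at w0.

Yes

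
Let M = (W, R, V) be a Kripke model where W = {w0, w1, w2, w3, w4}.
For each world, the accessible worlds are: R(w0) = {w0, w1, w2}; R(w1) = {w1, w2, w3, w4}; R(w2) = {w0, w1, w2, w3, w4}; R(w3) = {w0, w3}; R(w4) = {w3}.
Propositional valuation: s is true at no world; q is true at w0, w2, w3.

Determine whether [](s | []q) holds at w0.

No

At w0: [](s | []q) requires s | []q at every successor {w0, w1, w2}.
  s | []q fails at w0, so [](s | []q) is false at w0.
    At w0: s is false, []q is false, so s | []q is false.
      At w0: []q requires q at every successor {w0, w1, w2}.
        q fails at w1, so []q is false at w0.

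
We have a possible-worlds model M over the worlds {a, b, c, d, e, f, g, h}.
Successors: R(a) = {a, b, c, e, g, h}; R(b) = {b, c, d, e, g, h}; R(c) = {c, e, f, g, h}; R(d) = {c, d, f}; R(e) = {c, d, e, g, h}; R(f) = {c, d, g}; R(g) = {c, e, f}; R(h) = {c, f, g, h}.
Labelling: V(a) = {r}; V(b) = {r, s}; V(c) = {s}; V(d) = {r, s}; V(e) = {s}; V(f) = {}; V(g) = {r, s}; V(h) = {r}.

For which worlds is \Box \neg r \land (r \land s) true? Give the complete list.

g

Let φ = \Box \neg r \land (r \land s). Evaluate φ at each world:
  a (successors {a, b, c, e, g, h}): φ is false.
  b (successors {b, c, d, e, g, h}): φ is false.
  c (successors {c, e, f, g, h}): φ is false.
  d (successors {c, d, f}): φ is false.
  e (successors {c, d, e, g, h}): φ is false.
  f (successors {c, d, g}): φ is false.
  g (successors {c, e, f}): φ is true.
  h (successors {c, f, g, h}): φ is false.
For instance, at g:
  At g: \Box \neg r is true, r \land s is true, so \Box \neg r \land (r \land s) is true.
    At g: \Box \neg r requires \neg r at every successor {c, e, f}.
      At c: \neg r is true.
      At e: \neg r is true.
      At f: \neg r is true.
    So \Box \neg r is true at g.
Satisfying worlds: {g}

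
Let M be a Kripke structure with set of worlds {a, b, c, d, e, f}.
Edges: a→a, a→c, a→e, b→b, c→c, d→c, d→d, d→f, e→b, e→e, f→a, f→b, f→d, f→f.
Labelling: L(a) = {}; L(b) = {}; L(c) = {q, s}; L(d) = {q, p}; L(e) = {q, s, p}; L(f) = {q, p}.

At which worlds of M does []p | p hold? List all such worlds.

d, e, f

Let φ = []p | p. Evaluate φ at each world:
  a (successors {a, c, e}): φ is false.
  b (successors {b}): φ is false.
  c (successors {c}): φ is false.
  d (successors {c, d, f}): φ is true.
  e (successors {b, e}): φ is true.
  f (successors {a, b, d, f}): φ is true.
For instance, at a:
  At a: []p is false, p is false, so []p | p is false.
    At a: []p requires p at every successor {a, c, e}.
      p fails at a, so []p is false at a.
Satisfying worlds: {d, e, f}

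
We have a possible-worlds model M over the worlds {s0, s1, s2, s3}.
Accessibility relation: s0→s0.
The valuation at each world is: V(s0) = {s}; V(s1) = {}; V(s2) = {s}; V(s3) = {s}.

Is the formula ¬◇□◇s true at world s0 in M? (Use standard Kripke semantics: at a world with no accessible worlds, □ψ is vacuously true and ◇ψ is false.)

Recall that □ψ holds at a world iff ψ holds at every accessible world, and ◇ψ holds iff ψ holds at some accessible world.
At s0: ◇□◇s is true, so ¬◇□◇s is false.
  At s0: ◇□◇s requires □◇s at some successor in {s0}.
    □◇s holds at s0, so ◇□◇s is true at s0.
      At s0: □◇s requires ◇s at every successor {s0}.
        At s0: ◇s is true.
      So □◇s is true at s0.

No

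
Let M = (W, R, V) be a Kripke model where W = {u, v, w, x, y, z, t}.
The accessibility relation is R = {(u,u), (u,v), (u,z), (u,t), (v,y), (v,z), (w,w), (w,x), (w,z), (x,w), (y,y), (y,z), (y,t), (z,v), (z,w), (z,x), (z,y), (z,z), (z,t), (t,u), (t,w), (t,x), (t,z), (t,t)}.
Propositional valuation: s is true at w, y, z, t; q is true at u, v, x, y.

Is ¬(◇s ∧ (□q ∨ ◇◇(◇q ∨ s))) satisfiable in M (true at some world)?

Let φ = ¬(◇s ∧ (□q ∨ ◇◇(◇q ∨ s))). Evaluate φ at each world:
  u (successors {u, v, z, t}): φ is false.
  v (successors {y, z}): φ is false.
  w (successors {w, x, z}): φ is false.
  x (successors {w}): φ is false.
  y (successors {y, z, t}): φ is false.
  z (successors {v, w, x, y, z, t}): φ is false.
  t (successors {u, w, x, z, t}): φ is false.
For instance, at z:
  At z: ◇s ∧ (□q ∨ ◇◇(◇q ∨ s)) is true, so ¬(◇s ∧ (□q ∨ ◇◇(◇q ∨ s))) is false.
    At z: ◇s is true, □q ∨ ◇◇(◇q ∨ s) is true, so ◇s ∧ (□q ∨ ◇◇(◇q ∨ s)) is true.
      At z: ◇s requires s at some successor in {v, w, x, y, z, t}.
        s holds at w, so ◇s is true at z.
      At z: □q is false, ◇◇(◇q ∨ s) is true, so □q ∨ ◇◇(◇q ∨ s) is true.

No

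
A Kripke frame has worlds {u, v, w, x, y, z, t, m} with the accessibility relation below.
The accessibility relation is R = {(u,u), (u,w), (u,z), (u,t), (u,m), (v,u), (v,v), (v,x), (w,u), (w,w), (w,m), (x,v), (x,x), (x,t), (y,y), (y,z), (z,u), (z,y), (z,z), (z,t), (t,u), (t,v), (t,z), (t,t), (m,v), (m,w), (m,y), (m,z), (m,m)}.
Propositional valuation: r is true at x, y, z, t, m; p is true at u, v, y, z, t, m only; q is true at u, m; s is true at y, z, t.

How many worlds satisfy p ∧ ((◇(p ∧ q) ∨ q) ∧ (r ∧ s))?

2

Let φ = p ∧ ((◇(p ∧ q) ∨ q) ∧ (r ∧ s)). Evaluate φ at each world:
  u (successors {u, w, z, t, m}): φ is false.
  v (successors {u, v, x}): φ is false.
  w (successors {u, w, m}): φ is false.
  x (successors {v, x, t}): φ is false.
  y (successors {y, z}): φ is false.
  z (successors {u, y, z, t}): φ is true.
  t (successors {u, v, z, t}): φ is true.
  m (successors {v, w, y, z, m}): φ is false.
For instance, at w:
  At w: p is false, (◇(p ∧ q) ∨ q) ∧ (r ∧ s) is false, so p ∧ ((◇(p ∧ q) ∨ q) ∧ (r ∧ s)) is false.
    At w: ◇(p ∧ q) ∨ q is true, r ∧ s is false, so (◇(p ∧ q) ∨ q) ∧ (r ∧ s) is false.
      At w: ◇(p ∧ q) is true, q is false, so ◇(p ∧ q) ∨ q is true.
Satisfying worlds: {z, t}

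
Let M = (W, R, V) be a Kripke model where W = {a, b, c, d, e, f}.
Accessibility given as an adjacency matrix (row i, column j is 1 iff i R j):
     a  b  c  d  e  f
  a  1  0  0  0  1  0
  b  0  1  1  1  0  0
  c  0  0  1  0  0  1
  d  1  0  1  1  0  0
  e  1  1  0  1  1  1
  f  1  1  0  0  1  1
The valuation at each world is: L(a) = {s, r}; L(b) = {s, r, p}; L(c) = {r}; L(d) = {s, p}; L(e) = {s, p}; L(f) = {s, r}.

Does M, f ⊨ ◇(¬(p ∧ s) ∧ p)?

At f: ◇(¬(p ∧ s) ∧ p) requires ¬(p ∧ s) ∧ p at some successor in {a, b, e, f}.
  At a: ¬(p ∧ s) ∧ p is false.
  At b: ¬(p ∧ s) ∧ p is false.
  At e: ¬(p ∧ s) ∧ p is false.
  At f: ¬(p ∧ s) ∧ p is false.
So ◇(¬(p ∧ s) ∧ p) is false at f.

No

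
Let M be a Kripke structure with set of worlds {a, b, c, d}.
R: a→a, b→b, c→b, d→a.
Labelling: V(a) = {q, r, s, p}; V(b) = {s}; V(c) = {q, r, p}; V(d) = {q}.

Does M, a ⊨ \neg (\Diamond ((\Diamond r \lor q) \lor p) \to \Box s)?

At a: \Diamond ((\Diamond r \lor q) \lor p) \to \Box s is true, so \neg (\Diamond ((\Diamond r \lor q) \lor p) \to \Box s) is false.
  At a: \Diamond ((\Diamond r \lor q) \lor p) is true, \Box s is true, so \Diamond ((\Diamond r \lor q) \lor p) \to \Box s is true.
    At a: \Diamond ((\Diamond r \lor q) \lor p) requires (\Diamond r \lor q) \lor p at some successor in {a}.
      (\Diamond r \lor q) \lor p holds at a, so \Diamond ((\Diamond r \lor q) \lor p) is true at a.
    At a: \Box s requires s at every successor {a}.
      At a: s is true.
    So \Box s is true at a.

No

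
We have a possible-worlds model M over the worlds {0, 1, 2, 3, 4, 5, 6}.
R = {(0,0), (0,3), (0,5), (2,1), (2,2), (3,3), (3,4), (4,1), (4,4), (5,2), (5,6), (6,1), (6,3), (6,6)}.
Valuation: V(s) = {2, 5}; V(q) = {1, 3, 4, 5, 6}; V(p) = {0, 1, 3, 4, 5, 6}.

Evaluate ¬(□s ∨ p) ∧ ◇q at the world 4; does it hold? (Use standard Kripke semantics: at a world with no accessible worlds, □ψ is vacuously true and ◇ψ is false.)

No

Recall that □ψ holds at a world iff ψ holds at every accessible world, and ◇ψ holds iff ψ holds at some accessible world.
At 4: ¬(□s ∨ p) is false, ◇q is true, so ¬(□s ∨ p) ∧ ◇q is false.
  At 4: □s ∨ p is true, so ¬(□s ∨ p) is false.
    At 4: □s is false, p is true, so □s ∨ p is true.
      At 4: □s requires s at every successor {1, 4}.
        s fails at 1, so □s is false at 4.
  At 4: ◇q requires q at some successor in {1, 4}.
    q holds at 1, so ◇q is true at 4.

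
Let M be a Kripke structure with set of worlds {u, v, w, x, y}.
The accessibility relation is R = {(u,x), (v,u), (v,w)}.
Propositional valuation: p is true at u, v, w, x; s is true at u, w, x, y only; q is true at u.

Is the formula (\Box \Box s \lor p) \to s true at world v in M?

Recall that \Box ψ holds at a world iff ψ holds at every accessible world, and \Diamond ψ holds iff ψ holds at some accessible world.
At v: \Box \Box s \lor p is true, s is false, so (\Box \Box s \lor p) \to s is false.
  At v: \Box \Box s is true, p is true, so \Box \Box s \lor p is true.
    At v: \Box \Box s requires \Box s at every successor {u, w}.
      At u: \Box s is true.
      At w: \Box s is true.
    So \Box \Box s is true at v.

No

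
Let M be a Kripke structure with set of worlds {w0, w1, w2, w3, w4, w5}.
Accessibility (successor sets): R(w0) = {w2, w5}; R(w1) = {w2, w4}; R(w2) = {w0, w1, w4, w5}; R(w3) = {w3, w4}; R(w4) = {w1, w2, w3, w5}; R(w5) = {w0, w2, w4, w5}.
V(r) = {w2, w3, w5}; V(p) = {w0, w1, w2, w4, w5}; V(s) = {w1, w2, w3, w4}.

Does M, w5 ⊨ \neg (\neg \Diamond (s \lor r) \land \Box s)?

Yes

Recall that \Box ψ holds at a world iff ψ holds at every accessible world, and \Diamond ψ holds iff ψ holds at some accessible world.
At w5: \neg \Diamond (s \lor r) \land \Box s is false, so \neg (\neg \Diamond (s \lor r) \land \Box s) is true.
  At w5: \neg \Diamond (s \lor r) is false, \Box s is false, so \neg \Diamond (s \lor r) \land \Box s is false.
    At w5: \Diamond (s \lor r) is true, so \neg \Diamond (s \lor r) is false.
      At w5: \Diamond (s \lor r) requires s \lor r at some successor in {w0, w2, w4, w5}.
        s \lor r holds at w2, so \Diamond (s \lor r) is true at w5.
    At w5: \Box s requires s at every successor {w0, w2, w4, w5}.
      s fails at w0, so \Box s is false at w5.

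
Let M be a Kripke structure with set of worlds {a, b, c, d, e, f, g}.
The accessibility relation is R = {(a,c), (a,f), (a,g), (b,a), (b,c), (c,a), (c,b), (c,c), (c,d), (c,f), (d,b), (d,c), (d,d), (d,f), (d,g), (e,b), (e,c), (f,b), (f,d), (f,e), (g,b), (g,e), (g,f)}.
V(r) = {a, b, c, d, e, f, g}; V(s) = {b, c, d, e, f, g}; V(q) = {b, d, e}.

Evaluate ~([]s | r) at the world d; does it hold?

No

At d: []s | r is true, so ~([]s | r) is false.
  At d: []s is true, r is true, so []s | r is true.
    At d: []s requires s at every successor {b, c, d, f, g}.
      At b: s is true.
      At c: s is true.
      At d: s is true.
      At f: s is true.
      At g: s is true.
    So []s is true at d.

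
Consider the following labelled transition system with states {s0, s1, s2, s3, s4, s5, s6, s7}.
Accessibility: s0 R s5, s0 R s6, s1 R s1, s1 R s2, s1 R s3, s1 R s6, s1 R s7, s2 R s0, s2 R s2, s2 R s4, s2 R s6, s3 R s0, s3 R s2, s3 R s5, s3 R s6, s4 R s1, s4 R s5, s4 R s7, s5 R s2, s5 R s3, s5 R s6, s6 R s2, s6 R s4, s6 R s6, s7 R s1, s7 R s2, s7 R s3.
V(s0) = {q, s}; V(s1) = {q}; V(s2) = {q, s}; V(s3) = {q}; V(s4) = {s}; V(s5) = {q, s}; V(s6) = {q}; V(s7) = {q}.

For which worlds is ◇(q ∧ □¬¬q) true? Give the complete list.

s0, s1, s2, s3, s4, s5, s7

Let φ = ◇(q ∧ □¬¬q). Evaluate φ at each world:
  s0 (successors {s5, s6}): φ is true.
  s1 (successors {s1, s2, s3, s6, s7}): φ is true.
  s2 (successors {s0, s2, s4, s6}): φ is true.
  s3 (successors {s0, s2, s5, s6}): φ is true.
  s4 (successors {s1, s5, s7}): φ is true.
  s5 (successors {s2, s3, s6}): φ is true.
  s6 (successors {s2, s4, s6}): φ is false.
  s7 (successors {s1, s2, s3}): φ is true.
For instance, at s1:
  At s1: ◇(q ∧ □¬¬q) requires q ∧ □¬¬q at some successor in {s1, s2, s3, s6, s7}.
    q ∧ □¬¬q holds at s1, so ◇(q ∧ □¬¬q) is true at s1.
      At s1: q is true, □¬¬q is true, so q ∧ □¬¬q is true.
Satisfying worlds: {s0, s1, s2, s3, s4, s5, s7}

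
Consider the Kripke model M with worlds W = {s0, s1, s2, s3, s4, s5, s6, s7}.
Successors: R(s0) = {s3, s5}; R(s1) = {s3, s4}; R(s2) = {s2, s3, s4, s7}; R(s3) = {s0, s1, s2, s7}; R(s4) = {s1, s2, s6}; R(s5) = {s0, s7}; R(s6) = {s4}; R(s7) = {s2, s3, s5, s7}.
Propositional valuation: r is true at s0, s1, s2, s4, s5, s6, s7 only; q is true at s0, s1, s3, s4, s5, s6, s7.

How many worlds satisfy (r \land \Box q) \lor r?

Recall that \Box ψ holds at a world iff ψ holds at every accessible world, and \Diamond ψ holds iff ψ holds at some accessible world.
Let φ = (r \land \Box q) \lor r. Evaluate φ at each world:
  s0 (successors {s3, s5}): φ is true.
  s1 (successors {s3, s4}): φ is true.
  s2 (successors {s2, s3, s4, s7}): φ is true.
  s3 (successors {s0, s1, s2, s7}): φ is false.
  s4 (successors {s1, s2, s6}): φ is true.
  s5 (successors {s0, s7}): φ is true.
  s6 (successors {s4}): φ is true.
  s7 (successors {s2, s3, s5, s7}): φ is true.
For instance, at s3:
  At s3: r \land \Box q is false, r is false, so (r \land \Box q) \lor r is false.
    At s3: r is false, \Box q is false, so r \land \Box q is false.
      At s3: \Box q requires q at every successor {s0, s1, s2, s7}.
        q fails at s2, so \Box q is false at s3.
Satisfying worlds: {s0, s1, s2, s4, s5, s6, s7}

7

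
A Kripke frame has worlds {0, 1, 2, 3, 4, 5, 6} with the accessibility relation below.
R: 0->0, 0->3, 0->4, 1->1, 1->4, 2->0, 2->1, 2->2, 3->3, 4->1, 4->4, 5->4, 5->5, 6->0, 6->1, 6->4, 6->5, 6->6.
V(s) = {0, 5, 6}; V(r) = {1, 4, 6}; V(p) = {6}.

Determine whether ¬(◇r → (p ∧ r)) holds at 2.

Recall that ◇ψ holds at a world iff ψ holds at some accessible world.
At 2: ◇r → (p ∧ r) is false, so ¬(◇r → (p ∧ r)) is true.
  At 2: ◇r is true, p ∧ r is false, so ◇r → (p ∧ r) is false.
    At 2: ◇r requires r at some successor in {0, 1, 2}.
      r holds at 1, so ◇r is true at 2.

Yes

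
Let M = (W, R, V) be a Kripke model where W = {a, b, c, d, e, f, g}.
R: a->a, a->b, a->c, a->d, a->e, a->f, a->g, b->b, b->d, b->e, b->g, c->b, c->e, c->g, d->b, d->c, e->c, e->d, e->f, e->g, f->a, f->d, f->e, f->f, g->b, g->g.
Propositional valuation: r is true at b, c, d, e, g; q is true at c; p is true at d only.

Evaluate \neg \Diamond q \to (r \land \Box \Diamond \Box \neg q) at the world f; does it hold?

No

At f: \neg \Diamond q is true, r \land \Box \Diamond \Box \neg q is false, so \neg \Diamond q \to (r \land \Box \Diamond \Box \neg q) is false.
  At f: \Diamond q is false, so \neg \Diamond q is true.
    At f: \Diamond q requires q at some successor in {a, d, e, f}.
      At a: q is false.
      At d: q is false.
      At e: q is false.
      At f: q is false.
    So \Diamond q is false at f.
  At f: r is false, \Box \Diamond \Box \neg q is true, so r \land \Box \Diamond \Box \neg q is false.
    At f: \Box \Diamond \Box \neg q requires \Diamond \Box \neg q at every successor {a, d, e, f}.
      At a: \Diamond \Box \neg q is true.
      At d: \Diamond \Box \neg q is true.
      At e: \Diamond \Box \neg q is true.
      At f: \Diamond \Box \neg q is true.
    So \Box \Diamond \Box \neg q is true at f.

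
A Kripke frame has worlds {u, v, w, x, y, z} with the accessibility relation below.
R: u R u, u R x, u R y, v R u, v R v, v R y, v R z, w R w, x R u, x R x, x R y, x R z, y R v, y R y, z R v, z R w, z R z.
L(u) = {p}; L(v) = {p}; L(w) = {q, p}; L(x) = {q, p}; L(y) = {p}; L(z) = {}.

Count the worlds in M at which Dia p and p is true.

5

Let φ = Dia p and p. Evaluate φ at each world:
  u (successors {u, x, y}): φ is true.
  v (successors {u, v, y, z}): φ is true.
  w (successors {w}): φ is true.
  x (successors {u, x, y, z}): φ is true.
  y (successors {v, y}): φ is true.
  z (successors {v, w, z}): φ is false.
For instance, at y:
  At y: Dia p is true, p is true, so Dia p and p is true.
    At y: Dia p requires p at some successor in {v, y}.
      p holds at v, so Dia p is true at y.
Satisfying worlds: {u, v, w, x, y}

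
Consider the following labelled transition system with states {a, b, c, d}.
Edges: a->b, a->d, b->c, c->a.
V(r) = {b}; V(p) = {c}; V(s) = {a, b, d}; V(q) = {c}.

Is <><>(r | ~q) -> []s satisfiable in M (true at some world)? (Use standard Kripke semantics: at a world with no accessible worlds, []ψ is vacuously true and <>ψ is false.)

Yes

Recall that []ψ holds at a world iff ψ holds at every accessible world, and <>ψ holds iff ψ holds at some accessible world.
Let φ = <><>(r | ~q) -> []s. Evaluate φ at each world:
  a (successors {b, d}): φ is true.
  b (successors {c}): φ is false.
  c (successors {a}): φ is true.
  d (successors ∅): φ is true.
Detail at a (witness):
  At a: <><>(r | ~q) is false, []s is true, so <><>(r | ~q) -> []s is true.
    At a: <><>(r | ~q) requires <>(r | ~q) at some successor in {b, d}.
      At b: <>(r | ~q) is false.
      At d: <>(r | ~q) is false.
    So <><>(r | ~q) is false at a.
    At a: []s requires s at every successor {b, d}.
      At b: s is true.
      At d: s is true.
    So []s is true at a.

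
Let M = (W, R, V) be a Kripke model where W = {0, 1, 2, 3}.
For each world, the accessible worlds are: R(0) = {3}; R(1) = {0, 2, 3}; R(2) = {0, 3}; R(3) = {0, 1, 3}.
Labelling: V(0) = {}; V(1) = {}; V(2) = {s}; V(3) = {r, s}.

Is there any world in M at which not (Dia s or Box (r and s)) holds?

No

Let φ = not (Dia s or Box (r and s)). Evaluate φ at each world:
  0 (successors {3}): φ is false.
  1 (successors {0, 2, 3}): φ is false.
  2 (successors {0, 3}): φ is false.
  3 (successors {0, 1, 3}): φ is false.
For instance, at 2:
  At 2: Dia s or Box (r and s) is true, so not (Dia s or Box (r and s)) is false.
    At 2: Dia s is true, Box (r and s) is false, so Dia s or Box (r and s) is true.
      At 2: Dia s requires s at some successor in {0, 3}.
        s holds at 3, so Dia s is true at 2.
      At 2: Box (r and s) requires r and s at every successor {0, 3}.
        r and s fails at 0, so Box (r and s) is false at 2.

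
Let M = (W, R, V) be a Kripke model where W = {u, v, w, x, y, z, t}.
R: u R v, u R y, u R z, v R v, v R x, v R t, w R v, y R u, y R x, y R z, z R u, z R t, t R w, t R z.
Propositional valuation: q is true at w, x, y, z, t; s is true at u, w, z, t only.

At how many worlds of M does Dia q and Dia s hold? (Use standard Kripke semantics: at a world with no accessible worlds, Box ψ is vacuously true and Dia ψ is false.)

5

Let φ = Dia q and Dia s. Evaluate φ at each world:
  u (successors {v, y, z}): φ is true.
  v (successors {v, x, t}): φ is true.
  w (successors {v}): φ is false.
  x (successors ∅): φ is false.
  y (successors {u, x, z}): φ is true.
  z (successors {u, t}): φ is true.
  t (successors {w, z}): φ is true.
For instance, at u:
  At u: Dia q is true, Dia s is true, so Dia q and Dia s is true.
    At u: Dia q requires q at some successor in {v, y, z}.
      q holds at y, so Dia q is true at u.
    At u: Dia s requires s at some successor in {v, y, z}.
      s holds at z, so Dia s is true at u.
Satisfying worlds: {u, v, y, z, t}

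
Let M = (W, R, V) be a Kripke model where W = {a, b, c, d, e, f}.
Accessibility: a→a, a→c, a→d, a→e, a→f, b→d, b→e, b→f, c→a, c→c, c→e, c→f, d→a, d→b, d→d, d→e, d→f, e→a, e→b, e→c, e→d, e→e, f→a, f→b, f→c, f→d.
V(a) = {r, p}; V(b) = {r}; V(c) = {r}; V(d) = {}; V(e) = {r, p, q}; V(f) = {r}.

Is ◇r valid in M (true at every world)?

Let φ = ◇r. Evaluate φ at each world:
  a (successors {a, c, d, e, f}): φ is true.
  b (successors {d, e, f}): φ is true.
  c (successors {a, c, e, f}): φ is true.
  d (successors {a, b, d, e, f}): φ is true.
  e (successors {a, b, c, d, e}): φ is true.
  f (successors {a, b, c, d}): φ is true.
For instance, at d:
  At d: ◇r requires r at some successor in {a, b, d, e, f}.
    r holds at a, so ◇r is true at d.

Yes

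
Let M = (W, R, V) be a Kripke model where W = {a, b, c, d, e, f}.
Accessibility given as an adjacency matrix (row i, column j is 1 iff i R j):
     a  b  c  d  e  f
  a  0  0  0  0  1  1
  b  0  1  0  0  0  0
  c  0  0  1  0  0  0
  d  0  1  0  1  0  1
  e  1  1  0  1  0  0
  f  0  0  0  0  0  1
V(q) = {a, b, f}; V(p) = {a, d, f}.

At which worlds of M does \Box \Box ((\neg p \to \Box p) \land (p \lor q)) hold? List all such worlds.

Recall that \Box ψ holds at a world iff ψ holds at every accessible world, and \Diamond ψ holds iff ψ holds at some accessible world.
Let φ = \Box \Box ((\neg p \to \Box p) \land (p \lor q)). Evaluate φ at each world:
  a (successors {e, f}): φ is false.
  b (successors {b}): φ is false.
  c (successors {c}): φ is false.
  d (successors {b, d, f}): φ is false.
  e (successors {a, b, d}): φ is false.
  f (successors {f}): φ is true.
For instance, at c:
  At c: \Box \Box ((\neg p \to \Box p) \land (p \lor q)) requires \Box ((\neg p \to \Box p) \land (p \lor q)) at every successor {c}.
    \Box ((\neg p \to \Box p) \land (p \lor q)) fails at c, so \Box \Box ((\neg p \to \Box p) \land (p \lor q)) is false at c.
      At c: \Box ((\neg p \to \Box p) \land (p \lor q)) requires (\neg p \to \Box p) \land (p \lor q) at every successor {c}.
        (\neg p \to \Box p) \land (p \lor q) fails at c, so \Box ((\neg p \to \Box p) \land (p \lor q)) is false at c.
Satisfying worlds: {f}

f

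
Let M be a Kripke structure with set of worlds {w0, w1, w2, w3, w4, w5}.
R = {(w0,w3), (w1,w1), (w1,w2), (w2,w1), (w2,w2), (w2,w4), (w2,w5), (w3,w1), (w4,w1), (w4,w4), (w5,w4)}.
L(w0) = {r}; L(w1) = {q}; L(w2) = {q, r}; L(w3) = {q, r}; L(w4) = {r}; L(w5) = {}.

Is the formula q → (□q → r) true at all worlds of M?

Let φ = q → (□q → r). Evaluate φ at each world:
  w0 (successors {w3}): φ is true.
  w1 (successors {w1, w2}): φ is false.
  w2 (successors {w1, w2, w4, w5}): φ is true.
  w3 (successors {w1}): φ is true.
  w4 (successors {w1, w4}): φ is true.
  w5 (successors {w4}): φ is true.
Detail at w1 (counterexample):
  At w1: q is true, □q → r is false, so q → (□q → r) is false.
    At w1: □q is true, r is false, so □q → r is false.
      At w1: □q requires q at every successor {w1, w2}.
        At w1: q is true.
        At w2: q is true.
      So □q is true at w1.

No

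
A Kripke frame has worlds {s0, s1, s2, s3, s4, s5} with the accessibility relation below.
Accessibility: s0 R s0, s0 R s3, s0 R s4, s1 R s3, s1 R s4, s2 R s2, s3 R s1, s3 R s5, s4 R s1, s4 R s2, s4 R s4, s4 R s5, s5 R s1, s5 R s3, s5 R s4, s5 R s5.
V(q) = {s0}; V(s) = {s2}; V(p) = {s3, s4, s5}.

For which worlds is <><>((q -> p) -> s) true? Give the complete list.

Recall that <>ψ holds at a world iff ψ holds at some accessible world.
Let φ = <><>((q -> p) -> s). Evaluate φ at each world:
  s0 (successors {s0, s3, s4}): φ is true.
  s1 (successors {s3, s4}): φ is true.
  s2 (successors {s2}): φ is true.
  s3 (successors {s1, s5}): φ is false.
  s4 (successors {s1, s2, s4, s5}): φ is true.
  s5 (successors {s1, s3, s4, s5}): φ is true.
For instance, at s0:
  At s0: <><>((q -> p) -> s) requires <>((q -> p) -> s) at some successor in {s0, s3, s4}.
    <>((q -> p) -> s) holds at s0, so <><>((q -> p) -> s) is true at s0.
      At s0: <>((q -> p) -> s) requires (q -> p) -> s at some successor in {s0, s3, s4}.
        (q -> p) -> s holds at s0, so <>((q -> p) -> s) is true at s0.
Satisfying worlds: {s0, s1, s2, s4, s5}

s0, s1, s2, s4, s5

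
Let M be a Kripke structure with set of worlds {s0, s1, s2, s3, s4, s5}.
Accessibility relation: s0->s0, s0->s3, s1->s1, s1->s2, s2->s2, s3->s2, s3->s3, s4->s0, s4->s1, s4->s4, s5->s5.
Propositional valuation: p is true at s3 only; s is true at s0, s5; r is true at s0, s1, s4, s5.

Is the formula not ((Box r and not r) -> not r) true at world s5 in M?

No

At s5: (Box r and not r) -> not r is true, so not ((Box r and not r) -> not r) is false.
  At s5: Box r and not r is false, not r is false, so (Box r and not r) -> not r is true.
    At s5: Box r is true, not r is false, so Box r and not r is false.
      At s5: Box r requires r at every successor {s5}.
        At s5: r is true.
      So Box r is true at s5.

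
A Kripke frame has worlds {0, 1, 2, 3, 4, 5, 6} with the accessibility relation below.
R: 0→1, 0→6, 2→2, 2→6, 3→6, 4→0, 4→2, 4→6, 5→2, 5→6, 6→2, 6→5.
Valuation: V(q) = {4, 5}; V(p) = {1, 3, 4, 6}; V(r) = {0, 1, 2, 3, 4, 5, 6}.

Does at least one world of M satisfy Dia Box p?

Yes

Let φ = Dia Box p. Evaluate φ at each world:
  0 (successors {1, 6}): φ is true.
  1 (successors ∅): φ is false.
  2 (successors {2, 6}): φ is false.
  3 (successors {6}): φ is false.
  4 (successors {0, 2, 6}): φ is true.
  5 (successors {2, 6}): φ is false.
  6 (successors {2, 5}): φ is false.
Detail at 0 (witness):
  At 0: Dia Box p requires Box p at some successor in {1, 6}.
    Box p holds at 1, so Dia Box p is true at 0.
      At 1: no accessible worlds, so Box p holds vacuously.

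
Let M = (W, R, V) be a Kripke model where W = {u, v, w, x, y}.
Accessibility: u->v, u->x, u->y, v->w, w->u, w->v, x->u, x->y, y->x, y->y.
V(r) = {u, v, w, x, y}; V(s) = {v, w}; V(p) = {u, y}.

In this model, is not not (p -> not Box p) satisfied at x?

Yes

Recall that Box ψ holds at a world iff ψ holds at every accessible world, and Dia ψ holds iff ψ holds at some accessible world.
At x: not (p -> not Box p) is false, so not not (p -> not Box p) is true.
  At x: p -> not Box p is true, so not (p -> not Box p) is false.
    At x: p is false, not Box p is false, so p -> not Box p is true.
      At x: Box p is true, so not Box p is false.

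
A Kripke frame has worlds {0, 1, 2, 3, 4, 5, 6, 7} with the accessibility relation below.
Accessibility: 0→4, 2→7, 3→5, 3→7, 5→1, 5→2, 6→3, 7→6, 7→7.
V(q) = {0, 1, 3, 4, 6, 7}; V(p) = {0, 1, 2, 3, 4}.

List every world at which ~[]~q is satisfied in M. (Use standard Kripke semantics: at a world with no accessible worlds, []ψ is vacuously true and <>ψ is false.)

Let φ = ~[]~q. Evaluate φ at each world:
  0 (successors {4}): φ is true.
  1 (successors ∅): φ is false.
  2 (successors {7}): φ is true.
  3 (successors {5, 7}): φ is true.
  4 (successors ∅): φ is false.
  5 (successors {1, 2}): φ is true.
  6 (successors {3}): φ is true.
  7 (successors {6, 7}): φ is true.
For instance, at 2:
  At 2: []~q is false, so ~[]~q is true.
    At 2: []~q requires ~q at every successor {7}.
      ~q fails at 7, so []~q is false at 2.
Satisfying worlds: {0, 2, 3, 5, 6, 7}

0, 2, 3, 5, 6, 7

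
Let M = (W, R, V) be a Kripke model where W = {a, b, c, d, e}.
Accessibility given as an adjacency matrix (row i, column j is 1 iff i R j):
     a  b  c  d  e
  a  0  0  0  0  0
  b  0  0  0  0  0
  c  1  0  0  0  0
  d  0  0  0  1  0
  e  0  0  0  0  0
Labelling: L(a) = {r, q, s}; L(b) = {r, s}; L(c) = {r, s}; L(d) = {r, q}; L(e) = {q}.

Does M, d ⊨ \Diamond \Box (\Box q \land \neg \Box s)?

Yes

At d: \Diamond \Box (\Box q \land \neg \Box s) requires \Box (\Box q \land \neg \Box s) at some successor in {d}.
  \Box (\Box q \land \neg \Box s) holds at d, so \Diamond \Box (\Box q \land \neg \Box s) is true at d.
    At d: \Box (\Box q \land \neg \Box s) requires \Box q \land \neg \Box s at every successor {d}.
      At d: \Box q \land \neg \Box s is true.
    So \Box (\Box q \land \neg \Box s) is true at d.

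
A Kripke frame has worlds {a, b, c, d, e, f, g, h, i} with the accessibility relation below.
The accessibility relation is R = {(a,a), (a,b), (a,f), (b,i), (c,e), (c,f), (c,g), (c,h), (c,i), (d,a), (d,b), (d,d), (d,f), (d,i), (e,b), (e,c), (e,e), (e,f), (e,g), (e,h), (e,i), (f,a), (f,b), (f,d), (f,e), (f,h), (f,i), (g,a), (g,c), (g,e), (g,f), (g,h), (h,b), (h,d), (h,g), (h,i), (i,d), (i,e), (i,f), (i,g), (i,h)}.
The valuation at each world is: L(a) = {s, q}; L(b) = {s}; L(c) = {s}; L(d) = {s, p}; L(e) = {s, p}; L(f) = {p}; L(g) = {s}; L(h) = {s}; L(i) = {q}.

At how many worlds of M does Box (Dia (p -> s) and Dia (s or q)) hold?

Let φ = Box (Dia (p -> s) and Dia (s or q)). Evaluate φ at each world:
  a (successors {a, b, f}): φ is true.
  b (successors {i}): φ is true.
  c (successors {e, f, g, h, i}): φ is true.
  d (successors {a, b, d, f, i}): φ is true.
  e (successors {b, c, e, f, g, h, i}): φ is true.
  f (successors {a, b, d, e, h, i}): φ is true.
  g (successors {a, c, e, f, h}): φ is true.
  h (successors {b, d, g, i}): φ is true.
  i (successors {d, e, f, g, h}): φ is true.
For instance, at f:
  At f: Box (Dia (p -> s) and Dia (s or q)) requires Dia (p -> s) and Dia (s or q) at every successor {a, b, d, e, h, i}.
    At a: Dia (p -> s) and Dia (s or q) is true.
    At b: Dia (p -> s) and Dia (s or q) is true.
    At d: Dia (p -> s) and Dia (s or q) is true.
    At e: Dia (p -> s) and Dia (s or q) is true.
    At h: Dia (p -> s) and Dia (s or q) is true.
    At i: Dia (p -> s) and Dia (s or q) is true.
  So Box (Dia (p -> s) and Dia (s or q)) is true at f.
Satisfying worlds: {a, b, c, d, e, f, g, h, i}

9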